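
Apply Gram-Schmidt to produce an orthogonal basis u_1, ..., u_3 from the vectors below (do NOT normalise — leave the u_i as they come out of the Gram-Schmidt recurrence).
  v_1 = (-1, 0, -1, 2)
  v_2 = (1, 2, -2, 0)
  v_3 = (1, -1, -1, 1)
Orthogonal basis:
  u_1 = (-1, 0, -1, 2)
  u_2 = (7/6, 2, -11/6, -1/3)
  u_3 = (66/53, -61/53, -28/53, 19/53)

Apply the Gram-Schmidt recurrence
  u_1 = v_1
  u_i = v_i − Σ_{j<i} ((v_i · u_j) / (u_j · u_j)) · u_j.

Step by step this gives:
  u_1 = (-1, 0, -1, 2)
  u_2 = (7/6, 2, -11/6, -1/3)
  u_3 = (66/53, -61/53, -28/53, 19/53)

Orthogonality check:
  u_2 · u_1 = 0 (should be 0)
  u_3 · u_1 = 0 (should be 0)
  u_3 · u_2 = 0 (should be 0)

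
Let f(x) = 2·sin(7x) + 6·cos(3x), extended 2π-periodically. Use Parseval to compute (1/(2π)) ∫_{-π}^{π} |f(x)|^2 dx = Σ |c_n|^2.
Σ |c_n|^2 = 20

Expand |f|^2 and use orthogonality of {sin(nx), cos(mx)} on [-π, π]:
  ∫_{-π}^{π} sin(nx)^2 dx = π, ∫ cos(mx)^2 dx = π, and cross terms integrate to 0.
So ∫_{-π}^{π} f(x)^2 dx = 2^2 · π + 6^2 · π = (4 + 36)π.
Divide by 2π: (4 + 36)/2 = 20.
By Parseval, this equals Σ |c_n|^2.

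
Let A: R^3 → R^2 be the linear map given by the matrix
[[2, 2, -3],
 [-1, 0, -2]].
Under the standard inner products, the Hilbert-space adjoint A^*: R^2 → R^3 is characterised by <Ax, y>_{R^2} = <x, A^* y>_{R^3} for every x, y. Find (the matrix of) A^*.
A^* = A^T =
[[2, -1],
 [2, 0],
 [-3, -2]]

For real matrices with standard dot products, the defining identity <Ax, y> = <x, A^* y> gives (Ax)^T y = x^T (A^*) y, i.e. x^T A^T y = x^T (A^*) y. Since this holds for all x, y, we must have A^* = A^T. Therefore
A^* =
[[2, -1],
 [2, 0],
 [-3, -2]].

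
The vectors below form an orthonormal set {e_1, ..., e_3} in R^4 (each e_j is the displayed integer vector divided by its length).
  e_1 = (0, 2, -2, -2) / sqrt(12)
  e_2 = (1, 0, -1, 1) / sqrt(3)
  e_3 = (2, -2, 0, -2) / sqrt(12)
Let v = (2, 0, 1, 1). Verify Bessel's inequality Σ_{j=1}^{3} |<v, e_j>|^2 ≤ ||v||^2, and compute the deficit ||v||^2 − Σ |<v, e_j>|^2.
Σ |<v, e_j>|^2 = 3; ||v||^2 = 6; deficit = 3

Write each e_j = u_j / sqrt(<u_j, u_j>) where u_j is the displayed integer vector. Then <v, e_j> = <v, u_j> / sqrt(<u_j, u_j>), so |<v, e_j>|^2 = <v, u_j>^2 / <u_j, u_j>.
Coefficients: <v, e_1> = -4/sqrt(12), <v, e_2> = 2/sqrt(3), <v, e_3> = 2/sqrt(12).
Square and sum: Σ |<v, e_j>|^2 = 3.
Compute ||v||^2 = v·v = 6.
Deficit = 6 − 3 = 3 ≥ 0, confirming Bessel's inequality. (The deficit equals ||v − Σ <v,e_j> e_j||^2, the squared distance from v to span{e_j}.)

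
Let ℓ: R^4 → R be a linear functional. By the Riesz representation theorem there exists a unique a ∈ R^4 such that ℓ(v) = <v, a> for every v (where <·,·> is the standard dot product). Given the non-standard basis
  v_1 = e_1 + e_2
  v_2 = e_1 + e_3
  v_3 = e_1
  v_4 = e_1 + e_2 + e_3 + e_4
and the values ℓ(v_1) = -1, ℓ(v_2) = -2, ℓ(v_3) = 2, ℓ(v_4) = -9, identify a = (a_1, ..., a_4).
a = (2, -3, -4, -4)

Write a = (a_1, ..., a_4) in the standard basis. For each basis vector v_i, ℓ(v_i) = <v_i, a> is a linear equation in the a_j's. Collect the n equations into a matrix system V a = ℓ, where row i of V is v_i (expressed in the standard basis). Since V is invertible (lower-triangular with 1s on the diagonal, up to permutation), solve by back-substitution:
  V =
[[1, 1, 0, 0],
 [1, 0, 1, 0],
 [1, 0, 0, 0],
 [1, 1, 1, 1]]
  V a = (-1, -2, 2, -9)
Solving gives a = (2, -3, -4, -4).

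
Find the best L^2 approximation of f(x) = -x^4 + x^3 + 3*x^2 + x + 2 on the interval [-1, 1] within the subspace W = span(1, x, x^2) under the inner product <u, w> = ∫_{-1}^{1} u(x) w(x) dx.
g(x) = 15*x^2/7 + 8*x/5 + 73/35

The best approximation g ∈ W is the orthogonal projection of f onto W. Writing g = a_0 + a_1 x + a_2 x^2, the coefficients solve the normal equations G · a = b where
  G_{ij} = <φ_i, φ_j> and b_i = <f, φ_i>, with φ_0 = 1, φ_1 = x, φ_2 = x^2.
G =
  [2, 0, 2/3]
  [0, 2/3, 0]
  [2/3, 0, 2/5],
b = (28/5, 16/15, 236/105).
Solving gives a_0 = 73/35, a_1 = 8/5, a_2 = 15/7, so
  g(x) = 15*x^2/7 + 8*x/5 + 73/35.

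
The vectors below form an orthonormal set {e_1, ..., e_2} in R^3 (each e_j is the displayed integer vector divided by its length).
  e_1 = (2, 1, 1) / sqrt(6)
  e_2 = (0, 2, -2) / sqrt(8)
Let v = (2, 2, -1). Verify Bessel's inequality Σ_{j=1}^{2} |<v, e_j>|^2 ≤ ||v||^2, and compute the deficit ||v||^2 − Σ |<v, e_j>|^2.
Σ |<v, e_j>|^2 = 26/3; ||v||^2 = 9; deficit = 1/3

Write each e_j = u_j / sqrt(<u_j, u_j>) where u_j is the displayed integer vector. Then <v, e_j> = <v, u_j> / sqrt(<u_j, u_j>), so |<v, e_j>|^2 = <v, u_j>^2 / <u_j, u_j>.
Coefficients: <v, e_1> = 5/sqrt(6), <v, e_2> = 6/sqrt(8).
Square and sum: Σ |<v, e_j>|^2 = 26/3.
Compute ||v||^2 = v·v = 9.
Deficit = 9 − 26/3 = 1/3 ≥ 0, confirming Bessel's inequality. (The deficit equals ||v − Σ <v,e_j> e_j||^2, the squared distance from v to span{e_j}.)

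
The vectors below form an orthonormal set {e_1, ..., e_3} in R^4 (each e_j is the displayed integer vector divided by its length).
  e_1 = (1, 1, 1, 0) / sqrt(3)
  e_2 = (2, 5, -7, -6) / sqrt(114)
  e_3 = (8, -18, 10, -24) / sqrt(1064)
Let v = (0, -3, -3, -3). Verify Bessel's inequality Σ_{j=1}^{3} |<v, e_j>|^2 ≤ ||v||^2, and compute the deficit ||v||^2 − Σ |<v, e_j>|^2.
Σ |<v, e_j>|^2 = 180/7; ||v||^2 = 27; deficit = 9/7

Write each e_j = u_j / sqrt(<u_j, u_j>) where u_j is the displayed integer vector. Then <v, e_j> = <v, u_j> / sqrt(<u_j, u_j>), so |<v, e_j>|^2 = <v, u_j>^2 / <u_j, u_j>.
Coefficients: <v, e_1> = -6/sqrt(3), <v, e_2> = 24/sqrt(114), <v, e_3> = 96/sqrt(1064).
Square and sum: Σ |<v, e_j>|^2 = 180/7.
Compute ||v||^2 = v·v = 27.
Deficit = 27 − 180/7 = 9/7 ≥ 0, confirming Bessel's inequality. (The deficit equals ||v − Σ <v,e_j> e_j||^2, the squared distance from v to span{e_j}.)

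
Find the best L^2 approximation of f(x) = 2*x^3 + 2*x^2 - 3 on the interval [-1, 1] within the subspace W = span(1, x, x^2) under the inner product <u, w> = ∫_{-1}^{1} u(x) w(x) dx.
g(x) = 2*x^2 + 6*x/5 - 3

The best approximation g ∈ W is the orthogonal projection of f onto W. Writing g = a_0 + a_1 x + a_2 x^2, the coefficients solve the normal equations G · a = b where
  G_{ij} = <φ_i, φ_j> and b_i = <f, φ_i>, with φ_0 = 1, φ_1 = x, φ_2 = x^2.
G =
  [2, 0, 2/3]
  [0, 2/3, 0]
  [2/3, 0, 2/5],
b = (-14/3, 4/5, -6/5).
Solving gives a_0 = -3, a_1 = 6/5, a_2 = 2, so
  g(x) = 2*x^2 + 6*x/5 - 3.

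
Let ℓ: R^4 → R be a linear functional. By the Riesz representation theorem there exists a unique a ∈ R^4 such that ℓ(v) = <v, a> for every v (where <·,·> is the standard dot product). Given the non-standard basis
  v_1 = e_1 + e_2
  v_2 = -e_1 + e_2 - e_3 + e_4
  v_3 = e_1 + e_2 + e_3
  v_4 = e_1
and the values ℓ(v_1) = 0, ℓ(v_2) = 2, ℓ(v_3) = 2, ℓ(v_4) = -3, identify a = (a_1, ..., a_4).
a = (-3, 3, 2, -2)

Write a = (a_1, ..., a_4) in the standard basis. For each basis vector v_i, ℓ(v_i) = <v_i, a> is a linear equation in the a_j's. Collect the n equations into a matrix system V a = ℓ, where row i of V is v_i (expressed in the standard basis). Since V is invertible (lower-triangular with 1s on the diagonal, up to permutation), solve by back-substitution:
  V =
[[1, 1, 0, 0],
 [-1, 1, -1, 1],
 [1, 1, 1, 0],
 [1, 0, 0, 0]]
  V a = (0, 2, 2, -3)
Solving gives a = (-3, 3, 2, -2).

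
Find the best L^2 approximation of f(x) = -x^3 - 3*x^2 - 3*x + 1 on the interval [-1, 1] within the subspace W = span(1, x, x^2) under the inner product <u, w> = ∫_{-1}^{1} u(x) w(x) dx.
g(x) = -3*x^2 - 18*x/5 + 1

The best approximation g ∈ W is the orthogonal projection of f onto W. Writing g = a_0 + a_1 x + a_2 x^2, the coefficients solve the normal equations G · a = b where
  G_{ij} = <φ_i, φ_j> and b_i = <f, φ_i>, with φ_0 = 1, φ_1 = x, φ_2 = x^2.
G =
  [2, 0, 2/3]
  [0, 2/3, 0]
  [2/3, 0, 2/5],
b = (0, -12/5, -8/15).
Solving gives a_0 = 1, a_1 = -18/5, a_2 = -3, so
  g(x) = -3*x^2 - 18*x/5 + 1.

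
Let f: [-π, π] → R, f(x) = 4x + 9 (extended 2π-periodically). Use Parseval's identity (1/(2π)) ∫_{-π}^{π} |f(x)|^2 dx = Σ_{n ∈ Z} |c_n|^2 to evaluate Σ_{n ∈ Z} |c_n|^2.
Σ |c_n|^2 = 16π^2/3 + 81

Expand and integrate term by term over [-π, π]:
  ∫ (4x)^2 dx = 16·(2π^3/3); ∫ 2·4·(9)·x dx = 0 (odd integrand); ∫ 9^2 dx = 81·2π.
So (1/(2π)) ∫_{-π}^{π} (4x + 9)^2 dx = 16π^2/3 + 81 = 16π^2/3 + 81.
Parseval ⇒ Σ |c_n|^2 = 16π^2/3 + 81.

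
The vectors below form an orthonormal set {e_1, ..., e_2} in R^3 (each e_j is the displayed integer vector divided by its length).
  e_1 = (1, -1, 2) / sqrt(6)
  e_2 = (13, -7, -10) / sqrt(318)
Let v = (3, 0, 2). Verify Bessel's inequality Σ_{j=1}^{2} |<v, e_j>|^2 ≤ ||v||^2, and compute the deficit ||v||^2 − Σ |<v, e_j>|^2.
Σ |<v, e_j>|^2 = 493/53; ||v||^2 = 13; deficit = 196/53

Write each e_j = u_j / sqrt(<u_j, u_j>) where u_j is the displayed integer vector. Then <v, e_j> = <v, u_j> / sqrt(<u_j, u_j>), so |<v, e_j>|^2 = <v, u_j>^2 / <u_j, u_j>.
Coefficients: <v, e_1> = 7/sqrt(6), <v, e_2> = 19/sqrt(318).
Square and sum: Σ |<v, e_j>|^2 = 493/53.
Compute ||v||^2 = v·v = 13.
Deficit = 13 − 493/53 = 196/53 ≥ 0, confirming Bessel's inequality. (The deficit equals ||v − Σ <v,e_j> e_j||^2, the squared distance from v to span{e_j}.)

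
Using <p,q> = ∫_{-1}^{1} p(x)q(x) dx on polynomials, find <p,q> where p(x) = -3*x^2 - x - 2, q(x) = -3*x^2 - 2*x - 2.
<p,q> = 314/15

Expand the product: p(x)·q(x) = 9*x^4 + 9*x^3 + 14*x^2 + 6*x + 4.
∫_{-1}^{1} of each monomial x^k gives [2/(k+1) if k even, 0 if k odd]. Integrating term-by-term (or equivalently evaluating the antiderivative F(x) = 9*x^5/5 + 9*x^4/4 + 14*x^3/3 + 3*x^2 + 4*x at the endpoints):
  F(1) − F(−1) = 943/60 − (-313/60) = 314/15.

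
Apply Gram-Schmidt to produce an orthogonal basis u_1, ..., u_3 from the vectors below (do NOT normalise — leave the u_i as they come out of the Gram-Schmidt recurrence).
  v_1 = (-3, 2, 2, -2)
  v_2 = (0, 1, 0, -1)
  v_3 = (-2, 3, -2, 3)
Orthogonal basis:
  u_1 = (-3, 2, 2, -2)
  u_2 = (4/7, 13/21, -8/21, -13/21)
  u_3 = (-20/13, 3, -30/13, 3)

Apply the Gram-Schmidt recurrence
  u_1 = v_1
  u_i = v_i − Σ_{j<i} ((v_i · u_j) / (u_j · u_j)) · u_j.

Step by step this gives:
  u_1 = (-3, 2, 2, -2)
  u_2 = (4/7, 13/21, -8/21, -13/21)
  u_3 = (-20/13, 3, -30/13, 3)

Orthogonality check:
  u_2 · u_1 = 0 (should be 0)
  u_3 · u_1 = 0 (should be 0)
  u_3 · u_2 = 0 (should be 0)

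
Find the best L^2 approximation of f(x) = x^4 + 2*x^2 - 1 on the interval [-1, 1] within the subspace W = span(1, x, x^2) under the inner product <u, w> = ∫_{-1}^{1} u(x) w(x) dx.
g(x) = 20*x^2/7 - 38/35

The best approximation g ∈ W is the orthogonal projection of f onto W. Writing g = a_0 + a_1 x + a_2 x^2, the coefficients solve the normal equations G · a = b where
  G_{ij} = <φ_i, φ_j> and b_i = <f, φ_i>, with φ_0 = 1, φ_1 = x, φ_2 = x^2.
G =
  [2, 0, 2/3]
  [0, 2/3, 0]
  [2/3, 0, 2/5],
b = (-4/15, 0, 44/105).
Solving gives a_0 = -38/35, a_1 = 0, a_2 = 20/7, so
  g(x) = 20*x^2/7 - 38/35.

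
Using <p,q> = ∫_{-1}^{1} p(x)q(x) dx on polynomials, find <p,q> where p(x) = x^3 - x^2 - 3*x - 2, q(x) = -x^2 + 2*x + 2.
<p,q> = -54/5

Expand the product: p(x)·q(x) = -x^5 + 3*x^4 + 3*x^3 - 6*x^2 - 10*x - 4.
∫_{-1}^{1} of each monomial x^k gives [2/(k+1) if k even, 0 if k odd]. Integrating term-by-term (or equivalently evaluating the antiderivative F(x) = -x^6/6 + 3*x^5/5 + 3*x^4/4 - 2*x^3 - 5*x^2 - 4*x at the endpoints):
  F(1) − F(−1) = -589/60 − (59/60) = -54/5.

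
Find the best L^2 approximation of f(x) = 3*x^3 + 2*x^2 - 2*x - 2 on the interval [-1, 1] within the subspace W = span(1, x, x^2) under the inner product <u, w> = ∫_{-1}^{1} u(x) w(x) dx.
g(x) = 2*x^2 - x/5 - 2

The best approximation g ∈ W is the orthogonal projection of f onto W. Writing g = a_0 + a_1 x + a_2 x^2, the coefficients solve the normal equations G · a = b where
  G_{ij} = <φ_i, φ_j> and b_i = <f, φ_i>, with φ_0 = 1, φ_1 = x, φ_2 = x^2.
G =
  [2, 0, 2/3]
  [0, 2/3, 0]
  [2/3, 0, 2/5],
b = (-8/3, -2/15, -8/15).
Solving gives a_0 = -2, a_1 = -1/5, a_2 = 2, so
  g(x) = 2*x^2 - x/5 - 2.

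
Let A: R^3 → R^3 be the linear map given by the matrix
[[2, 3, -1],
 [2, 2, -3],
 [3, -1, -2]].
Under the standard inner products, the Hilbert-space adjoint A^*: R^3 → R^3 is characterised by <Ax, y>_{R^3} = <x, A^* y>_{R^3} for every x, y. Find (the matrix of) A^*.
A^* = A^T =
[[2, 2, 3],
 [3, 2, -1],
 [-1, -3, -2]]

For real matrices with standard dot products, the defining identity <Ax, y> = <x, A^* y> gives (Ax)^T y = x^T (A^*) y, i.e. x^T A^T y = x^T (A^*) y. Since this holds for all x, y, we must have A^* = A^T. Therefore
A^* =
[[2, 2, 3],
 [3, 2, -1],
 [-1, -3, -2]].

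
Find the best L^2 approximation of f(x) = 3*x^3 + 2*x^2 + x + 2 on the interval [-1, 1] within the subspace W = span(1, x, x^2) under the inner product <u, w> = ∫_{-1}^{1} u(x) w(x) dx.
g(x) = 2*x^2 + 14*x/5 + 2

The best approximation g ∈ W is the orthogonal projection of f onto W. Writing g = a_0 + a_1 x + a_2 x^2, the coefficients solve the normal equations G · a = b where
  G_{ij} = <φ_i, φ_j> and b_i = <f, φ_i>, with φ_0 = 1, φ_1 = x, φ_2 = x^2.
G =
  [2, 0, 2/3]
  [0, 2/3, 0]
  [2/3, 0, 2/5],
b = (16/3, 28/15, 32/15).
Solving gives a_0 = 2, a_1 = 14/5, a_2 = 2, so
  g(x) = 2*x^2 + 14*x/5 + 2.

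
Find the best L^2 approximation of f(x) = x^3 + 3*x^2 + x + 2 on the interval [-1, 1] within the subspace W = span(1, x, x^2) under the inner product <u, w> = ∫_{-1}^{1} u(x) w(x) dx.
g(x) = 3*x^2 + 8*x/5 + 2

The best approximation g ∈ W is the orthogonal projection of f onto W. Writing g = a_0 + a_1 x + a_2 x^2, the coefficients solve the normal equations G · a = b where
  G_{ij} = <φ_i, φ_j> and b_i = <f, φ_i>, with φ_0 = 1, φ_1 = x, φ_2 = x^2.
G =
  [2, 0, 2/3]
  [0, 2/3, 0]
  [2/3, 0, 2/5],
b = (6, 16/15, 38/15).
Solving gives a_0 = 2, a_1 = 8/5, a_2 = 3, so
  g(x) = 3*x^2 + 8*x/5 + 2.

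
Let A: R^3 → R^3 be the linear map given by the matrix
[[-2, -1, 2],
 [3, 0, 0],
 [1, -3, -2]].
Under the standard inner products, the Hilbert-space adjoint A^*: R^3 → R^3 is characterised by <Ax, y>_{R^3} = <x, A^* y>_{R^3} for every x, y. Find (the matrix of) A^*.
A^* = A^T =
[[-2, 3, 1],
 [-1, 0, -3],
 [2, 0, -2]]

For real matrices with standard dot products, the defining identity <Ax, y> = <x, A^* y> gives (Ax)^T y = x^T (A^*) y, i.e. x^T A^T y = x^T (A^*) y. Since this holds for all x, y, we must have A^* = A^T. Therefore
A^* =
[[-2, 3, 1],
 [-1, 0, -3],
 [2, 0, -2]].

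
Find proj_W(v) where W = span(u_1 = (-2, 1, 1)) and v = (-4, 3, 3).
proj_W(v) = (-14/3, 7/3, 7/3)

Set up U = [u_1 | ... | u_1] ∈ R^(3×1). The projector onto W = col(U) is P = U (U^T U)^(-1) U^T.
Compute U^T U =
  [6],
and U^T v = (14).
Solve U^T U · c = U^T v for the coefficients: c = (7/3). The projection is proj_W(v) = U c.
Check: (v - proj_W(v)) · u_1 = 0  (should be 0).
Result: proj_W(v) = (-14/3, 7/3, 7/3).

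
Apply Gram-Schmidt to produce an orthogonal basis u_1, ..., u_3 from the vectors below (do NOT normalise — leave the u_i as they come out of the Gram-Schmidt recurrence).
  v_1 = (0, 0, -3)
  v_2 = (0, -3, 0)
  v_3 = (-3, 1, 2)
Orthogonal basis:
  u_1 = (0, 0, -3)
  u_2 = (0, -3, 0)
  u_3 = (-3, 0, 0)

Apply the Gram-Schmidt recurrence
  u_1 = v_1
  u_i = v_i − Σ_{j<i} ((v_i · u_j) / (u_j · u_j)) · u_j.

Step by step this gives:
  u_1 = (0, 0, -3)
  u_2 = (0, -3, 0)
  u_3 = (-3, 0, 0)

Orthogonality check:
  u_2 · u_1 = 0 (should be 0)
  u_3 · u_1 = 0 (should be 0)
  u_3 · u_2 = 0 (should be 0)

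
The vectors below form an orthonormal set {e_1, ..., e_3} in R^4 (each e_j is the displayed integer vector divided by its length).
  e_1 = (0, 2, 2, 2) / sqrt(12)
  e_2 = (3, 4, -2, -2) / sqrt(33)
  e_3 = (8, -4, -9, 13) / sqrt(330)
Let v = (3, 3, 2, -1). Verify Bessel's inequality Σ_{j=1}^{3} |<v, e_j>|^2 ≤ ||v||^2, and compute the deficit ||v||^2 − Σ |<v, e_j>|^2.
Σ |<v, e_j>|^2 = 521/30; ||v||^2 = 23; deficit = 169/30

Write each e_j = u_j / sqrt(<u_j, u_j>) where u_j is the displayed integer vector. Then <v, e_j> = <v, u_j> / sqrt(<u_j, u_j>), so |<v, e_j>|^2 = <v, u_j>^2 / <u_j, u_j>.
Coefficients: <v, e_1> = 8/sqrt(12), <v, e_2> = 19/sqrt(33), <v, e_3> = -19/sqrt(330).
Square and sum: Σ |<v, e_j>|^2 = 521/30.
Compute ||v||^2 = v·v = 23.
Deficit = 23 − 521/30 = 169/30 ≥ 0, confirming Bessel's inequality. (The deficit equals ||v − Σ <v,e_j> e_j||^2, the squared distance from v to span{e_j}.)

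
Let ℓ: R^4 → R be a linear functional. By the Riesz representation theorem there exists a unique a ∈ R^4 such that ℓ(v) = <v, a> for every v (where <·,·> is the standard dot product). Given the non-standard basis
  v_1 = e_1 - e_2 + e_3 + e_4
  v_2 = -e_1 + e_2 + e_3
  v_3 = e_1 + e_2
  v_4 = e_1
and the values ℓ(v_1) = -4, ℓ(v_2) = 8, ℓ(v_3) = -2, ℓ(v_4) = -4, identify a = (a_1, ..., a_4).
a = (-4, 2, 2, 0)

Write a = (a_1, ..., a_4) in the standard basis. For each basis vector v_i, ℓ(v_i) = <v_i, a> is a linear equation in the a_j's. Collect the n equations into a matrix system V a = ℓ, where row i of V is v_i (expressed in the standard basis). Since V is invertible (lower-triangular with 1s on the diagonal, up to permutation), solve by back-substitution:
  V =
[[1, -1, 1, 1],
 [-1, 1, 1, 0],
 [1, 1, 0, 0],
 [1, 0, 0, 0]]
  V a = (-4, 8, -2, -4)
Solving gives a = (-4, 2, 2, 0).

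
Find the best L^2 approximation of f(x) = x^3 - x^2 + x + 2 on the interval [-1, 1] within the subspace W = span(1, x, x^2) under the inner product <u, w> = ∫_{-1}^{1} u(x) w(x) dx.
g(x) = -x^2 + 8*x/5 + 2

The best approximation g ∈ W is the orthogonal projection of f onto W. Writing g = a_0 + a_1 x + a_2 x^2, the coefficients solve the normal equations G · a = b where
  G_{ij} = <φ_i, φ_j> and b_i = <f, φ_i>, with φ_0 = 1, φ_1 = x, φ_2 = x^2.
G =
  [2, 0, 2/3]
  [0, 2/3, 0]
  [2/3, 0, 2/5],
b = (10/3, 16/15, 14/15).
Solving gives a_0 = 2, a_1 = 8/5, a_2 = -1, so
  g(x) = -x^2 + 8*x/5 + 2.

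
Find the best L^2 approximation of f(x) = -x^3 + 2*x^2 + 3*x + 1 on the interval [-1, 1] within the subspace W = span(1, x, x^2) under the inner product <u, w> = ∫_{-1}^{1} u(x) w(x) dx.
g(x) = 2*x^2 + 12*x/5 + 1

The best approximation g ∈ W is the orthogonal projection of f onto W. Writing g = a_0 + a_1 x + a_2 x^2, the coefficients solve the normal equations G · a = b where
  G_{ij} = <φ_i, φ_j> and b_i = <f, φ_i>, with φ_0 = 1, φ_1 = x, φ_2 = x^2.
G =
  [2, 0, 2/3]
  [0, 2/3, 0]
  [2/3, 0, 2/5],
b = (10/3, 8/5, 22/15).
Solving gives a_0 = 1, a_1 = 12/5, a_2 = 2, so
  g(x) = 2*x^2 + 12*x/5 + 1.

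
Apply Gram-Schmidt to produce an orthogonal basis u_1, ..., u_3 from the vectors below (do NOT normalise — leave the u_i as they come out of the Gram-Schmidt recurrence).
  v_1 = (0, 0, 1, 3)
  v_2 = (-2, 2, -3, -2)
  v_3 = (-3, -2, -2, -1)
Orthogonal basis:
  u_1 = (0, 0, 1, 3)
  u_2 = (-2, 2, -21/10, 7/10)
  u_3 = (-277/129, -368/129, -26/43, 26/129)

Apply the Gram-Schmidt recurrence
  u_1 = v_1
  u_i = v_i − Σ_{j<i} ((v_i · u_j) / (u_j · u_j)) · u_j.

Step by step this gives:
  u_1 = (0, 0, 1, 3)
  u_2 = (-2, 2, -21/10, 7/10)
  u_3 = (-277/129, -368/129, -26/43, 26/129)

Orthogonality check:
  u_2 · u_1 = 0 (should be 0)
  u_3 · u_1 = 0 (should be 0)
  u_3 · u_2 = 0 (should be 0)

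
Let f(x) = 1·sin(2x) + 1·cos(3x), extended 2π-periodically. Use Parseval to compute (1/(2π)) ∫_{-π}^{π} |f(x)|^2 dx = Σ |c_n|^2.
Σ |c_n|^2 = 1

Expand |f|^2 and use orthogonality of {sin(nx), cos(mx)} on [-π, π]:
  ∫_{-π}^{π} sin(nx)^2 dx = π, ∫ cos(mx)^2 dx = π, and cross terms integrate to 0.
So ∫_{-π}^{π} f(x)^2 dx = 1^2 · π + 1^2 · π = (1 + 1)π.
Divide by 2π: (1 + 1)/2 = 1.
By Parseval, this equals Σ |c_n|^2.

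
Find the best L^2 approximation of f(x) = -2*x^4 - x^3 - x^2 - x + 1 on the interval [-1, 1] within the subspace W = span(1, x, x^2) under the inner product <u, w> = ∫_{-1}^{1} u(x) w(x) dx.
g(x) = -19*x^2/7 - 8*x/5 + 41/35

The best approximation g ∈ W is the orthogonal projection of f onto W. Writing g = a_0 + a_1 x + a_2 x^2, the coefficients solve the normal equations G · a = b where
  G_{ij} = <φ_i, φ_j> and b_i = <f, φ_i>, with φ_0 = 1, φ_1 = x, φ_2 = x^2.
G =
  [2, 0, 2/3]
  [0, 2/3, 0]
  [2/3, 0, 2/5],
b = (8/15, -16/15, -32/105).
Solving gives a_0 = 41/35, a_1 = -8/5, a_2 = -19/7, so
  g(x) = -19*x^2/7 - 8*x/5 + 41/35.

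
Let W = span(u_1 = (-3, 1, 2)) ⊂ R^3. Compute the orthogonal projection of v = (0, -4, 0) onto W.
proj_W(v) = (6/7, -2/7, -4/7)

Set up U = [u_1 | ... | u_1] ∈ R^(3×1). The projector onto W = col(U) is P = U (U^T U)^(-1) U^T.
Compute U^T U =
  [14],
and U^T v = (-4).
Solve U^T U · c = U^T v for the coefficients: c = (-2/7). The projection is proj_W(v) = U c.
Check: (v - proj_W(v)) · u_1 = 0  (should be 0).
Result: proj_W(v) = (6/7, -2/7, -4/7).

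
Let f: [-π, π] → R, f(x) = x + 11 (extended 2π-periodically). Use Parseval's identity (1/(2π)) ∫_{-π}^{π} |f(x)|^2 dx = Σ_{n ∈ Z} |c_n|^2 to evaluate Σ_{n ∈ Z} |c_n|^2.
Σ |c_n|^2 = π^2/3 + 121

Expand and integrate term by term over [-π, π]:
  ∫ (x)^2 dx = 1·(2π^3/3); ∫ 2·1·(11)·x dx = 0 (odd integrand); ∫ 11^2 dx = 121·2π.
So (1/(2π)) ∫_{-π}^{π} (x + 11)^2 dx = 1π^2/3 + 121 = π^2/3 + 121.
Parseval ⇒ Σ |c_n|^2 = π^2/3 + 121.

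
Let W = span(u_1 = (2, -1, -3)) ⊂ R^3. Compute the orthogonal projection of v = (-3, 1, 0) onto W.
proj_W(v) = (-1, 1/2, 3/2)

Set up U = [u_1 | ... | u_1] ∈ R^(3×1). The projector onto W = col(U) is P = U (U^T U)^(-1) U^T.
Compute U^T U =
  [14],
and U^T v = (-7).
Solve U^T U · c = U^T v for the coefficients: c = (-1/2). The projection is proj_W(v) = U c.
Check: (v - proj_W(v)) · u_1 = 0  (should be 0).
Result: proj_W(v) = (-1, 1/2, 3/2).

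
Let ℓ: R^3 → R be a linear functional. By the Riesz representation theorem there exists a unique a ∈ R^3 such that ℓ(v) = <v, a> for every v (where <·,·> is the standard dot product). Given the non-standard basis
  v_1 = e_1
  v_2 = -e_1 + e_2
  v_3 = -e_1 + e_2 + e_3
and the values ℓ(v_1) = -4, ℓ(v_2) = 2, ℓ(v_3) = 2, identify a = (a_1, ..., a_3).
a = (-4, -2, 0)

Write a = (a_1, ..., a_3) in the standard basis. For each basis vector v_i, ℓ(v_i) = <v_i, a> is a linear equation in the a_j's. Collect the n equations into a matrix system V a = ℓ, where row i of V is v_i (expressed in the standard basis). Since V is invertible (lower-triangular with 1s on the diagonal, up to permutation), solve by back-substitution:
  V =
[[1, 0, 0],
 [-1, 1, 0],
 [-1, 1, 1]]
  V a = (-4, 2, 2)
Solving gives a = (-4, -2, 0).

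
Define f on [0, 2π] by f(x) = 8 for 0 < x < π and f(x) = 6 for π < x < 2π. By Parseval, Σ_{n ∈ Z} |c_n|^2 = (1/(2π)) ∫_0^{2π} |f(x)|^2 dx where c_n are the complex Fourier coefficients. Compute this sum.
Σ |c_n|^2 = 50

Parseval equates the L^2 energy of f (normalised by 1/(2π)) with the ℓ^2 sum of its Fourier coefficients: (1/(2π)) ∫_0^{2π} |f|^2 = Σ |c_n|^2.
Compute the left side: (1/(2π)) [∫_0^π 8^2 dx + ∫_π^{2π} 6^2 dx] = (1/(2π)) · (64π + 36π) = (64 + 36)/2 = 50.
So Σ_{n ∈ Z} |c_n|^2 = 50.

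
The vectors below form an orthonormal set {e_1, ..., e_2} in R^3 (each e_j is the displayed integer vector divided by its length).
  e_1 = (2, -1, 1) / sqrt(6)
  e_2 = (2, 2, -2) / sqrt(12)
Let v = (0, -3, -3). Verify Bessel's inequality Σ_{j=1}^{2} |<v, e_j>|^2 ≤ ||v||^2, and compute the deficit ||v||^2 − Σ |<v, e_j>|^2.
Σ |<v, e_j>|^2 = 0; ||v||^2 = 18; deficit = 18

Write each e_j = u_j / sqrt(<u_j, u_j>) where u_j is the displayed integer vector. Then <v, e_j> = <v, u_j> / sqrt(<u_j, u_j>), so |<v, e_j>|^2 = <v, u_j>^2 / <u_j, u_j>.
Coefficients: <v, e_1> = 0/sqrt(6), <v, e_2> = 0/sqrt(12).
Square and sum: Σ |<v, e_j>|^2 = 0.
Compute ||v||^2 = v·v = 18.
Deficit = 18 − 0 = 18 ≥ 0, confirming Bessel's inequality. (The deficit equals ||v − Σ <v,e_j> e_j||^2, the squared distance from v to span{e_j}.)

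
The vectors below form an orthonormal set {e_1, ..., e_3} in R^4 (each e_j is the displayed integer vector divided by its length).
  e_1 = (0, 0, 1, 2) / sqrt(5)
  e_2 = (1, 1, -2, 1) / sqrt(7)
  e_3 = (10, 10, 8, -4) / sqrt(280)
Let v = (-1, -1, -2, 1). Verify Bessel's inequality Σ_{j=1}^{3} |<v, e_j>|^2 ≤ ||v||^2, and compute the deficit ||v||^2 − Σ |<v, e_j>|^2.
Σ |<v, e_j>|^2 = 7; ||v||^2 = 7; deficit = 0

Write each e_j = u_j / sqrt(<u_j, u_j>) where u_j is the displayed integer vector. Then <v, e_j> = <v, u_j> / sqrt(<u_j, u_j>), so |<v, e_j>|^2 = <v, u_j>^2 / <u_j, u_j>.
Coefficients: <v, e_1> = 0/sqrt(5), <v, e_2> = 3/sqrt(7), <v, e_3> = -40/sqrt(280).
Square and sum: Σ |<v, e_j>|^2 = 7.
Compute ||v||^2 = v·v = 7.
Deficit = 7 − 7 = 0 ≥ 0, confirming Bessel's inequality. (The deficit equals ||v − Σ <v,e_j> e_j||^2, the squared distance from v to span{e_j}.)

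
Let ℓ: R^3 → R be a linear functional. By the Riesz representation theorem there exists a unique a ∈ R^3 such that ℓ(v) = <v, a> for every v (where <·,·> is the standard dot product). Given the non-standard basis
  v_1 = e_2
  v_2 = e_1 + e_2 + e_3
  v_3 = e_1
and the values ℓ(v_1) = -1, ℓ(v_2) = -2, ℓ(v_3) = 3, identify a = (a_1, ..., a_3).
a = (3, -1, -4)

Write a = (a_1, ..., a_3) in the standard basis. For each basis vector v_i, ℓ(v_i) = <v_i, a> is a linear equation in the a_j's. Collect the n equations into a matrix system V a = ℓ, where row i of V is v_i (expressed in the standard basis). Since V is invertible (lower-triangular with 1s on the diagonal, up to permutation), solve by back-substitution:
  V =
[[0, 1, 0],
 [1, 1, 1],
 [1, 0, 0]]
  V a = (-1, -2, 3)
Solving gives a = (3, -1, -4).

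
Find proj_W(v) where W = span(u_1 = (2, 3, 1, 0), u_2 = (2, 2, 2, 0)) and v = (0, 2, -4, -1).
proj_W(v) = (-2/3, 7/3, -11/3, 0)

Set up U = [u_1 | ... | u_2] ∈ R^(4×2). The projector onto W = col(U) is P = U (U^T U)^(-1) U^T.
Compute U^T U =
  [14, 12]
  [12, 12],
and U^T v = (2, -4).
Solve U^T U · c = U^T v for the coefficients: c = (3, -10/3). The projection is proj_W(v) = U c.
Check: (v - proj_W(v)) · u_1 = 0  (should be 0).
Check: (v - proj_W(v)) · u_2 = 0  (should be 0).
Result: proj_W(v) = (-2/3, 7/3, -11/3, 0).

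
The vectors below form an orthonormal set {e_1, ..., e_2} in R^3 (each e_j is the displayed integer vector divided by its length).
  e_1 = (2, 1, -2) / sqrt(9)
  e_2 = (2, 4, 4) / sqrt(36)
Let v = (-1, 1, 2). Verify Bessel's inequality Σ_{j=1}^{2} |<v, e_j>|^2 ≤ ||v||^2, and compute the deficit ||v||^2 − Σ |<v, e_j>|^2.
Σ |<v, e_j>|^2 = 50/9; ||v||^2 = 6; deficit = 4/9

Write each e_j = u_j / sqrt(<u_j, u_j>) where u_j is the displayed integer vector. Then <v, e_j> = <v, u_j> / sqrt(<u_j, u_j>), so |<v, e_j>|^2 = <v, u_j>^2 / <u_j, u_j>.
Coefficients: <v, e_1> = -5/sqrt(9), <v, e_2> = 10/sqrt(36).
Square and sum: Σ |<v, e_j>|^2 = 50/9.
Compute ||v||^2 = v·v = 6.
Deficit = 6 − 50/9 = 4/9 ≥ 0, confirming Bessel's inequality. (The deficit equals ||v − Σ <v,e_j> e_j||^2, the squared distance from v to span{e_j}.)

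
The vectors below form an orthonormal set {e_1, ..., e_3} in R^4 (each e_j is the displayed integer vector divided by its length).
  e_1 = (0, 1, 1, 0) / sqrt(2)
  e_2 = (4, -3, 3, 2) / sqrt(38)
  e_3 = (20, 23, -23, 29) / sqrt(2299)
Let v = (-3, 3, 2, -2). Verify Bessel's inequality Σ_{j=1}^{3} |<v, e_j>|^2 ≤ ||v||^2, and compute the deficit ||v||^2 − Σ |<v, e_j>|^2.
Σ |<v, e_j>|^2 = 3137/121; ||v||^2 = 26; deficit = 9/121

Write each e_j = u_j / sqrt(<u_j, u_j>) where u_j is the displayed integer vector. Then <v, e_j> = <v, u_j> / sqrt(<u_j, u_j>), so |<v, e_j>|^2 = <v, u_j>^2 / <u_j, u_j>.
Coefficients: <v, e_1> = 5/sqrt(2), <v, e_2> = -19/sqrt(38), <v, e_3> = -95/sqrt(2299).
Square and sum: Σ |<v, e_j>|^2 = 3137/121.
Compute ||v||^2 = v·v = 26.
Deficit = 26 − 3137/121 = 9/121 ≥ 0, confirming Bessel's inequality. (The deficit equals ||v − Σ <v,e_j> e_j||^2, the squared distance from v to span{e_j}.)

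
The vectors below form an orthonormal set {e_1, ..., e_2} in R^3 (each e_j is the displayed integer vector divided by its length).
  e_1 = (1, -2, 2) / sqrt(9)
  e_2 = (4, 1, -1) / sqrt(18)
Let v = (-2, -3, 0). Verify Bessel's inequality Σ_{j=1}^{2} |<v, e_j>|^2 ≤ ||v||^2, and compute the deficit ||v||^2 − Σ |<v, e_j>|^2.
Σ |<v, e_j>|^2 = 17/2; ||v||^2 = 13; deficit = 9/2

Write each e_j = u_j / sqrt(<u_j, u_j>) where u_j is the displayed integer vector. Then <v, e_j> = <v, u_j> / sqrt(<u_j, u_j>), so |<v, e_j>|^2 = <v, u_j>^2 / <u_j, u_j>.
Coefficients: <v, e_1> = 4/sqrt(9), <v, e_2> = -11/sqrt(18).
Square and sum: Σ |<v, e_j>|^2 = 17/2.
Compute ||v||^2 = v·v = 13.
Deficit = 13 − 17/2 = 9/2 ≥ 0, confirming Bessel's inequality. (The deficit equals ||v − Σ <v,e_j> e_j||^2, the squared distance from v to span{e_j}.)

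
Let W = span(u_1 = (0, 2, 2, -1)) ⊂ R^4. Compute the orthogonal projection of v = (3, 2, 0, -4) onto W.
proj_W(v) = (0, 16/9, 16/9, -8/9)

Set up U = [u_1 | ... | u_1] ∈ R^(4×1). The projector onto W = col(U) is P = U (U^T U)^(-1) U^T.
Compute U^T U =
  [9],
and U^T v = (8).
Solve U^T U · c = U^T v for the coefficients: c = (8/9). The projection is proj_W(v) = U c.
Check: (v - proj_W(v)) · u_1 = 0  (should be 0).
Result: proj_W(v) = (0, 16/9, 16/9, -8/9).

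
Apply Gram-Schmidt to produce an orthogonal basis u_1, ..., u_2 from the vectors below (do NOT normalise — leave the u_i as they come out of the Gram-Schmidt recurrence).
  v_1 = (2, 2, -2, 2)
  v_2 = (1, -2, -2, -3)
Orthogonal basis:
  u_1 = (2, 2, -2, 2)
  u_2 = (3/2, -3/2, -5/2, -5/2)

Apply the Gram-Schmidt recurrence
  u_1 = v_1
  u_i = v_i − Σ_{j<i} ((v_i · u_j) / (u_j · u_j)) · u_j.

Step by step this gives:
  u_1 = (2, 2, -2, 2)
  u_2 = (3/2, -3/2, -5/2, -5/2)

Orthogonality check:
  u_2 · u_1 = 0 (should be 0)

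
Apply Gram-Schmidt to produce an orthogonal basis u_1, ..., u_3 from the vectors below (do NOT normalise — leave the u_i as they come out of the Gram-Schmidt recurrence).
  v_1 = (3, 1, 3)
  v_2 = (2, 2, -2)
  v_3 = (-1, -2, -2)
Orthogonal basis:
  u_1 = (3, 1, 3)
  u_2 = (32/19, 36/19, -44/19)
  u_3 = (6/7, -9/7, -3/7)

Apply the Gram-Schmidt recurrence
  u_1 = v_1
  u_i = v_i − Σ_{j<i} ((v_i · u_j) / (u_j · u_j)) · u_j.

Step by step this gives:
  u_1 = (3, 1, 3)
  u_2 = (32/19, 36/19, -44/19)
  u_3 = (6/7, -9/7, -3/7)

Orthogonality check:
  u_2 · u_1 = 0 (should be 0)
  u_3 · u_1 = 0 (should be 0)
  u_3 · u_2 = 0 (should be 0)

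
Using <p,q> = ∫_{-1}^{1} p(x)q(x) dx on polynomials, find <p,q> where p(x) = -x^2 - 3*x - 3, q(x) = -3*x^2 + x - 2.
<p,q> = 278/15

Expand the product: p(x)·q(x) = 3*x^4 + 8*x^3 + 8*x^2 + 3*x + 6.
∫_{-1}^{1} of each monomial x^k gives [2/(k+1) if k even, 0 if k odd]. Integrating term-by-term (or equivalently evaluating the antiderivative F(x) = 3*x^5/5 + 2*x^4 + 8*x^3/3 + 3*x^2/2 + 6*x at the endpoints):
  F(1) − F(−1) = 383/30 − (-173/30) = 278/15.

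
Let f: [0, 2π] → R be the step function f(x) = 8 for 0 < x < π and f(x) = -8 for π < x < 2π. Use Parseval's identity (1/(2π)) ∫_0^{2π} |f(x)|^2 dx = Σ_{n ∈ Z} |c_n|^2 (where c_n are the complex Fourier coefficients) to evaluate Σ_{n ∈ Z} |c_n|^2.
Σ |c_n|^2 = 64

Parseval equates the L^2 energy of f (normalised by 1/(2π)) with the ℓ^2 sum of its Fourier coefficients: (1/(2π)) ∫_0^{2π} |f|^2 = Σ |c_n|^2.
Compute the left side: (1/(2π)) [∫_0^π 8^2 dx + ∫_π^{2π} (-8)^2 dx] = (1/(2π)) · (64π + 64π) = (64 + 64)/2 = 64.
So Σ_{n ∈ Z} |c_n|^2 = 64.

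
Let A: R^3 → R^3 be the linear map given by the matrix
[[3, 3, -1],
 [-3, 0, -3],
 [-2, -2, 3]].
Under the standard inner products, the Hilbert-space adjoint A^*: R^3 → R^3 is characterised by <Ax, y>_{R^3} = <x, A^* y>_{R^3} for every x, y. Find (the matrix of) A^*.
A^* = A^T =
[[3, -3, -2],
 [3, 0, -2],
 [-1, -3, 3]]

For real matrices with standard dot products, the defining identity <Ax, y> = <x, A^* y> gives (Ax)^T y = x^T (A^*) y, i.e. x^T A^T y = x^T (A^*) y. Since this holds for all x, y, we must have A^* = A^T. Therefore
A^* =
[[3, -3, -2],
 [3, 0, -2],
 [-1, -3, 3]].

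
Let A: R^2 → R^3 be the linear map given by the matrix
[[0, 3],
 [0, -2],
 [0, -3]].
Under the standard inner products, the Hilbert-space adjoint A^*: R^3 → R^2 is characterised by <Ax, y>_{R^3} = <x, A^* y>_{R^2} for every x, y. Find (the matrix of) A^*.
A^* = A^T =
[[0, 0, 0],
 [3, -2, -3]]

For real matrices with standard dot products, the defining identity <Ax, y> = <x, A^* y> gives (Ax)^T y = x^T (A^*) y, i.e. x^T A^T y = x^T (A^*) y. Since this holds for all x, y, we must have A^* = A^T. Therefore
A^* =
[[0, 0, 0],
 [3, -2, -3]].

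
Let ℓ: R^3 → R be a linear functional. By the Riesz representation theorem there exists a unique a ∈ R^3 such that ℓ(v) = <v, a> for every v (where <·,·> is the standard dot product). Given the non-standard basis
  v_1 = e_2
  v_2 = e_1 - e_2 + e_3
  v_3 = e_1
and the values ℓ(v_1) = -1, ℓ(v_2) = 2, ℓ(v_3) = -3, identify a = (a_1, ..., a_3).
a = (-3, -1, 4)

Write a = (a_1, ..., a_3) in the standard basis. For each basis vector v_i, ℓ(v_i) = <v_i, a> is a linear equation in the a_j's. Collect the n equations into a matrix system V a = ℓ, where row i of V is v_i (expressed in the standard basis). Since V is invertible (lower-triangular with 1s on the diagonal, up to permutation), solve by back-substitution:
  V =
[[0, 1, 0],
 [1, -1, 1],
 [1, 0, 0]]
  V a = (-1, 2, -3)
Solving gives a = (-3, -1, 4).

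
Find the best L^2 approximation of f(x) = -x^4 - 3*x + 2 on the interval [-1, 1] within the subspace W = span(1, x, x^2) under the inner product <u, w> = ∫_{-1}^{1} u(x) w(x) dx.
g(x) = -6*x^2/7 - 3*x + 73/35

The best approximation g ∈ W is the orthogonal projection of f onto W. Writing g = a_0 + a_1 x + a_2 x^2, the coefficients solve the normal equations G · a = b where
  G_{ij} = <φ_i, φ_j> and b_i = <f, φ_i>, with φ_0 = 1, φ_1 = x, φ_2 = x^2.
G =
  [2, 0, 2/3]
  [0, 2/3, 0]
  [2/3, 0, 2/5],
b = (18/5, -2, 22/21).
Solving gives a_0 = 73/35, a_1 = -3, a_2 = -6/7, so
  g(x) = -6*x^2/7 - 3*x + 73/35.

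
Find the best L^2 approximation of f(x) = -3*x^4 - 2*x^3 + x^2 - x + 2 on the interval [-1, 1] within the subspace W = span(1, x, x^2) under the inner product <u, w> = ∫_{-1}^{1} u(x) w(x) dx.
g(x) = -11*x^2/7 - 11*x/5 + 79/35

The best approximation g ∈ W is the orthogonal projection of f onto W. Writing g = a_0 + a_1 x + a_2 x^2, the coefficients solve the normal equations G · a = b where
  G_{ij} = <φ_i, φ_j> and b_i = <f, φ_i>, with φ_0 = 1, φ_1 = x, φ_2 = x^2.
G =
  [2, 0, 2/3]
  [0, 2/3, 0]
  [2/3, 0, 2/5],
b = (52/15, -22/15, 92/105).
Solving gives a_0 = 79/35, a_1 = -11/5, a_2 = -11/7, so
  g(x) = -11*x^2/7 - 11*x/5 + 79/35.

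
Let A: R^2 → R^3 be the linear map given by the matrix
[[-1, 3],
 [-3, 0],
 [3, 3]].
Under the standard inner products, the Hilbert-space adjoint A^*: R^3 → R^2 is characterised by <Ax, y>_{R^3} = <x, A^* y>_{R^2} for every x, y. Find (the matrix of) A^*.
A^* = A^T =
[[-1, -3, 3],
 [3, 0, 3]]

For real matrices with standard dot products, the defining identity <Ax, y> = <x, A^* y> gives (Ax)^T y = x^T (A^*) y, i.e. x^T A^T y = x^T (A^*) y. Since this holds for all x, y, we must have A^* = A^T. Therefore
A^* =
[[-1, -3, 3],
 [3, 0, 3]].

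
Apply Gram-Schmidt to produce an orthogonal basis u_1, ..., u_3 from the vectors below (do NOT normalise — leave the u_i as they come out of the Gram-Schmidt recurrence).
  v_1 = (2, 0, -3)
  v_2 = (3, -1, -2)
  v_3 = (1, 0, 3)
Orthogonal basis:
  u_1 = (2, 0, -3)
  u_2 = (15/13, -1, 10/13)
  u_3 = (27/38, 45/38, 9/19)

Apply the Gram-Schmidt recurrence
  u_1 = v_1
  u_i = v_i − Σ_{j<i} ((v_i · u_j) / (u_j · u_j)) · u_j.

Step by step this gives:
  u_1 = (2, 0, -3)
  u_2 = (15/13, -1, 10/13)
  u_3 = (27/38, 45/38, 9/19)

Orthogonality check:
  u_2 · u_1 = 0 (should be 0)
  u_3 · u_1 = 0 (should be 0)
  u_3 · u_2 = 0 (should be 0)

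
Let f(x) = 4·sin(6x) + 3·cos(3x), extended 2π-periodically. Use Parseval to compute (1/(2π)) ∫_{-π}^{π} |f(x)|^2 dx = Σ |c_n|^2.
Σ |c_n|^2 = 25/2

Expand |f|^2 and use orthogonality of {sin(nx), cos(mx)} on [-π, π]:
  ∫_{-π}^{π} sin(nx)^2 dx = π, ∫ cos(mx)^2 dx = π, and cross terms integrate to 0.
So ∫_{-π}^{π} f(x)^2 dx = 4^2 · π + 3^2 · π = (16 + 9)π.
Divide by 2π: (16 + 9)/2 = 25/2.
By Parseval, this equals Σ |c_n|^2.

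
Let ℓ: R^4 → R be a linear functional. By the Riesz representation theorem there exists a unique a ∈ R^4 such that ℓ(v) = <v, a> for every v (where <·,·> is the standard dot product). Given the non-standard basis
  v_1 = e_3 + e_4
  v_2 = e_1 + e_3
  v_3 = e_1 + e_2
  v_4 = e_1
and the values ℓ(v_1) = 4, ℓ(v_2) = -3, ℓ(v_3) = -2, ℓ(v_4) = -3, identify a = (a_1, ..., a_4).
a = (-3, 1, 0, 4)

Write a = (a_1, ..., a_4) in the standard basis. For each basis vector v_i, ℓ(v_i) = <v_i, a> is a linear equation in the a_j's. Collect the n equations into a matrix system V a = ℓ, where row i of V is v_i (expressed in the standard basis). Since V is invertible (lower-triangular with 1s on the diagonal, up to permutation), solve by back-substitution:
  V =
[[0, 0, 1, 1],
 [1, 0, 1, 0],
 [1, 1, 0, 0],
 [1, 0, 0, 0]]
  V a = (4, -3, -2, -3)
Solving gives a = (-3, 1, 0, 4).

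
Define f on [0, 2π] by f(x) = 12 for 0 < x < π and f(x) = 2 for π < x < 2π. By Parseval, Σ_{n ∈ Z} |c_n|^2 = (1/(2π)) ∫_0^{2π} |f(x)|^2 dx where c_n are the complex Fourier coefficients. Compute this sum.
Σ |c_n|^2 = 74

Parseval equates the L^2 energy of f (normalised by 1/(2π)) with the ℓ^2 sum of its Fourier coefficients: (1/(2π)) ∫_0^{2π} |f|^2 = Σ |c_n|^2.
Compute the left side: (1/(2π)) [∫_0^π 12^2 dx + ∫_π^{2π} 2^2 dx] = (1/(2π)) · (144π + 4π) = (144 + 4)/2 = 74.
So Σ_{n ∈ Z} |c_n|^2 = 74.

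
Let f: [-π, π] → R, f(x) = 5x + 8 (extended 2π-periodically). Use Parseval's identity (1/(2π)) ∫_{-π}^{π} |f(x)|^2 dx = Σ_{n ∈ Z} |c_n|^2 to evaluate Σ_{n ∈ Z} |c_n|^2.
Σ |c_n|^2 = 25π^2/3 + 64

Expand and integrate term by term over [-π, π]:
  ∫ (5x)^2 dx = 25·(2π^3/3); ∫ 2·5·(8)·x dx = 0 (odd integrand); ∫ 8^2 dx = 64·2π.
So (1/(2π)) ∫_{-π}^{π} (5x + 8)^2 dx = 25π^2/3 + 64 = 25π^2/3 + 64.
Parseval ⇒ Σ |c_n|^2 = 25π^2/3 + 64.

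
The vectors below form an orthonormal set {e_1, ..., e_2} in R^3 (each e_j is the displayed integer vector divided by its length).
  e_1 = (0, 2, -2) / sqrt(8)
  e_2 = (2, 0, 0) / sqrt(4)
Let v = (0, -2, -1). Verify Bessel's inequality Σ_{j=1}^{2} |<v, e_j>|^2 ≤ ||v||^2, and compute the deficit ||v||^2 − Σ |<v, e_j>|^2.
Σ |<v, e_j>|^2 = 1/2; ||v||^2 = 5; deficit = 9/2

Write each e_j = u_j / sqrt(<u_j, u_j>) where u_j is the displayed integer vector. Then <v, e_j> = <v, u_j> / sqrt(<u_j, u_j>), so |<v, e_j>|^2 = <v, u_j>^2 / <u_j, u_j>.
Coefficients: <v, e_1> = -2/sqrt(8), <v, e_2> = 0/sqrt(4).
Square and sum: Σ |<v, e_j>|^2 = 1/2.
Compute ||v||^2 = v·v = 5.
Deficit = 5 − 1/2 = 9/2 ≥ 0, confirming Bessel's inequality. (The deficit equals ||v − Σ <v,e_j> e_j||^2, the squared distance from v to span{e_j}.)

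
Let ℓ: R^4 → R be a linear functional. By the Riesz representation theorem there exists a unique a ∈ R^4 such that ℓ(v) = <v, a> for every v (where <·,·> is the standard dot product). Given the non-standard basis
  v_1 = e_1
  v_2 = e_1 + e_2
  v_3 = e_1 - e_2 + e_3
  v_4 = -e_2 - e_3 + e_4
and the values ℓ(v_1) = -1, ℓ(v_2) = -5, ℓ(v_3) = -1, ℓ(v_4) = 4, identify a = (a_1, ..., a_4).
a = (-1, -4, -4, -4)

Write a = (a_1, ..., a_4) in the standard basis. For each basis vector v_i, ℓ(v_i) = <v_i, a> is a linear equation in the a_j's. Collect the n equations into a matrix system V a = ℓ, where row i of V is v_i (expressed in the standard basis). Since V is invertible (lower-triangular with 1s on the diagonal, up to permutation), solve by back-substitution:
  V =
[[1, 0, 0, 0],
 [1, 1, 0, 0],
 [1, -1, 1, 0],
 [0, -1, -1, 1]]
  V a = (-1, -5, -1, 4)
Solving gives a = (-1, -4, -4, -4).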